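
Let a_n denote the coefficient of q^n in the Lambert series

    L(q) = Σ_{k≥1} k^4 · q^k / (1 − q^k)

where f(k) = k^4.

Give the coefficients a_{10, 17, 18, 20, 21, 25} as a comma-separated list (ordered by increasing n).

10642, 83522, 112931, 170898, 196964, 391251

n=10: 1·10 2·5 5·2 10·1  f→[1+16+625+10000]=10642
n=17: 17·1 1·17  f→[83521+1]=83522
q^18  k|18↦f(k): 18:104976 9:6561 6:1296 3:81 2:16 1:1  a_18=112931
d|20:{20,10,5,4,2,1}  Σf=160000+10000+625+256+16+1=170898
q^21  k|21↦f(k): 1:1 3:81 7:2401 21:194481  a_21=196964
n=25: 25·1 5·5 1·25  f→[390625+625+1]=391251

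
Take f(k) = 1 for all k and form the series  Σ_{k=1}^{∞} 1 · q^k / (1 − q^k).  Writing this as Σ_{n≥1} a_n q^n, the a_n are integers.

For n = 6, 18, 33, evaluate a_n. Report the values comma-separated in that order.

4, 6, 4

[q^6] f(1)=1,f(2)=1,f(3)=1,f(6)=1 ⇒ 4
n=18: 18·1 9·2 6·3 3·6 2·9 1·18  f→[1+1+1+1+1+1]=6
q^33  k|33↦f(k): 1:1 3:1 11:1 33:1  a_33=4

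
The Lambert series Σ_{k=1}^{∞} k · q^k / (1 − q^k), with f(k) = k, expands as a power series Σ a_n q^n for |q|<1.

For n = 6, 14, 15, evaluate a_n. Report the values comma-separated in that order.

n=6: 6·1 3·2 2·3 1·6  f→[6+3+2+1]=12
q^14  k|14↦f(k): 14:14 7:7 2:2 1:1  a_14=24
[q^15] f(15)=15,f(5)=5,f(3)=3,f(1)=1 ⇒ 24

12, 24, 24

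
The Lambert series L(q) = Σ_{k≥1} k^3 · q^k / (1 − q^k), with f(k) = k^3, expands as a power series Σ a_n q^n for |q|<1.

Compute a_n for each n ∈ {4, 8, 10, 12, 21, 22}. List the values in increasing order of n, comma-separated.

n=4: 1·4 2·2 4·1  f→[1+8+64]=73
q^8  k|8↦f(k): 8:512 4:64 2:8 1:1  a_8=585
d|10:{10,5,2,1}  Σf=1000+125+8+1=1134
q^12  k|12↦f(k): 12:1728 6:216 4:64 3:27 2:8 1:1  a_12=2044
q^21  k|21↦f(k): 21:9261 7:343 3:27 1:1  a_21=9632
q^22  k|22↦f(k): 1:1 2:8 11:1331 22:10648  a_22=11988

73, 585, 1134, 2044, 9632, 11988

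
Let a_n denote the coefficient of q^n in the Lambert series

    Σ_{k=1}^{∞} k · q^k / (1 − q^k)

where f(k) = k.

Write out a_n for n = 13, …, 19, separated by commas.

n=13: 1·13 13·1  f→[1+13]=14
q^14  k|14↦f(k): 14:14 7:7 2:2 1:1  a_14=24
d|15:{1,3,5,15}  Σf=1+3+5+15=24
n=16: 1·16 2·8 4·4 8·2 16·1  f→[1+2+4+8+16]=31
n=17: 17·1 1·17  f→[17+1]=18
q^18  k|18↦f(k): 1:1 2:2 3:3 6:6 9:9 18:18  a_18=39
q^19  k|19↦f(k): 19:19 1:1  a_19=20

14, 24, 24, 31, 18, 39, 20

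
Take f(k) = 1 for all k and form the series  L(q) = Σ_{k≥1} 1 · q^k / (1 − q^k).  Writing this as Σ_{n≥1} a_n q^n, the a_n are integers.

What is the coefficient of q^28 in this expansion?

a_28 = 6

[q^28] f(28)=1,f(14)=1,f(7)=1,f(4)=1,f(2)=1,f(1)=1 ⇒ 6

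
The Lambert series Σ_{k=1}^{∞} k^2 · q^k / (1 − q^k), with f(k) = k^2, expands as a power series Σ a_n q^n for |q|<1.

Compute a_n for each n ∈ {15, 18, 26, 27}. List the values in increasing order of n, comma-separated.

260, 455, 850, 820

[q^15] f(15)=225,f(5)=25,f(3)=9,f(1)=1 ⇒ 260
q^18  k|18↦f(k): 1:1 2:4 3:9 6:36 9:81 18:324  a_18=455
n=26: 1·26 2·13 13·2 26·1  f→[1+4+169+676]=850
n=27: 27·1 9·3 3·9 1·27  f→[729+81+9+1]=820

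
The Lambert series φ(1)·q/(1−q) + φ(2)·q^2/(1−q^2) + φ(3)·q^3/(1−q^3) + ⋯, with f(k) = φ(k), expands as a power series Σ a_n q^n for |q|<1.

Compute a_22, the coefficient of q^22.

d|22:{1,2,11,22}  Σφ=1+1+10+10=22

a_22 = 22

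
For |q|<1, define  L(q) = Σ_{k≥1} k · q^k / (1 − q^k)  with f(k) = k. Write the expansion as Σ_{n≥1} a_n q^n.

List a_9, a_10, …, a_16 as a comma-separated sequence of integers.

13, 18, 12, 28, 14, 24, 24, 31

[q^9] f(9)=9,f(3)=3,f(1)=1 ⇒ 13
q^10  k|10↦f(k): 1:1 2:2 5:5 10:10  a_10=18
q^11  k|11↦f(k): 11:11 1:1  a_11=12
[q^12] f(12)=12,f(6)=6,f(4)=4,f(3)=3,f(2)=2,f(1)=1 ⇒ 28
n=13: 13·1 1·13  f→[13+1]=14
[q^14] f(14)=14,f(7)=7,f(2)=2,f(1)=1 ⇒ 24
[q^15] f(1)=1,f(3)=3,f(5)=5,f(15)=15 ⇒ 24
[q^16] f(16)=16,f(8)=8,f(4)=4,f(2)=2,f(1)=1 ⇒ 31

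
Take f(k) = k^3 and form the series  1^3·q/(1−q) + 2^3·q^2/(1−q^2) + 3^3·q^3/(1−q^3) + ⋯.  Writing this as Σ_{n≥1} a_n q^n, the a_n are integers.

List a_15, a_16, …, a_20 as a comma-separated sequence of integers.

d|15:{1,3,5,15}  Σf=1+27+125+3375=3528
q^16  k|16↦f(k): 16:4096 8:512 4:64 2:8 1:1  a_16=4681
q^17  k|17↦f(k): 1:1 17:4913  a_17=4914
[q^18] f(1)=1,f(2)=8,f(3)=27,f(6)=216,f(9)=729,f(18)=5832 ⇒ 6813
d|19:{19,1}  Σf=6859+1=6860
d|20:{1,2,4,5,10,20}  Σf=1+8+64+125+1000+8000=9198

3528, 4681, 4914, 6813, 6860, 9198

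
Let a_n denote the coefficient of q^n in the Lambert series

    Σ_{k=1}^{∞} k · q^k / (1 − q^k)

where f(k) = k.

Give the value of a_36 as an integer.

a_36 = 91

q^36  k|36↦f(k): 1:1 2:2 3:3 4:4 6:6 9:9 12:12 18:18 36:36  a_36=91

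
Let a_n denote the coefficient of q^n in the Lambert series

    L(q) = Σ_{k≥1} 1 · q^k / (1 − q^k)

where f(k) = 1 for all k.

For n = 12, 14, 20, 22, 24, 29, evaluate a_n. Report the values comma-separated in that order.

[q^12] f(12)=1,f(6)=1,f(4)=1,f(3)=1,f(2)=1,f(1)=1 ⇒ 6
q^14  k|14↦f(k): 1:1 2:1 7:1 14:1  a_14=4
d|20:{20,10,5,4,2,1}  Σf=1+1+1+1+1+1=6
q^22  k|22↦f(k): 22:1 11:1 2:1 1:1  a_22=4
[q^24] f(1)=1,f(2)=1,f(3)=1,f(4)=1,f(6)=1,f(8)=1,f(12)=1,f(24)=1 ⇒ 8
q^29  k|29↦f(k): 1:1 29:1  a_29=2

6, 4, 6, 4, 8, 2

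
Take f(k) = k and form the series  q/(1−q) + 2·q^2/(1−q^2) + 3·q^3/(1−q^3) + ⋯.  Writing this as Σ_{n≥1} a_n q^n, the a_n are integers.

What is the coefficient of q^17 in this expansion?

a_17 = 18

q^17  k|17↦f(k): 17:17 1:1  a_17=18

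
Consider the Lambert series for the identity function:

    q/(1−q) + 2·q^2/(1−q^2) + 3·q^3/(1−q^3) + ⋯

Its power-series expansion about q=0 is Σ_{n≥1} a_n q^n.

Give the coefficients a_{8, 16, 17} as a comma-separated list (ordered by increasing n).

q^8  k|8↦f(k): 8:8 4:4 2:2 1:1  a_8=15
d|16:{1,2,4,8,16}  Σf=1+2+4+8+16=31
d|17:{1,17}  Σf=1+17=18

15, 31, 18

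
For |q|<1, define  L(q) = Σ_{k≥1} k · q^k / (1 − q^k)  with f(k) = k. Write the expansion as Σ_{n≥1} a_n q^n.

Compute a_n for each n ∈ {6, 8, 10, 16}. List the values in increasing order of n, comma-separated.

n=6: 6·1 3·2 2·3 1·6  f→[6+3+2+1]=12
n=8: 1·8 2·4 4·2 8·1  f→[1+2+4+8]=15
q^10  k|10↦f(k): 1:1 2:2 5:5 10:10  a_10=18
n=16: 1·16 2·8 4·4 8·2 16·1  f→[1+2+4+8+16]=31

12, 15, 18, 31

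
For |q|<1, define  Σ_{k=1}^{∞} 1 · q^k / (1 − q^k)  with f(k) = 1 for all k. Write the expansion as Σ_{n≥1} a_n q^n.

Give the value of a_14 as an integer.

a_14 = 4

n=14: 1·14 2·7 7·2 14·1  f→[1+1+1+1]=4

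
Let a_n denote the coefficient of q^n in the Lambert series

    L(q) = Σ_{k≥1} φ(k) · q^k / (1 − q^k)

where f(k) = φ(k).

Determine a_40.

[q^40] φ(1)=1,φ(2)=1,φ(4)=2,φ(5)=4,φ(8)=4,φ(10)=4,φ(20)=8,φ(40)=16 ⇒ 40

a_40 = 40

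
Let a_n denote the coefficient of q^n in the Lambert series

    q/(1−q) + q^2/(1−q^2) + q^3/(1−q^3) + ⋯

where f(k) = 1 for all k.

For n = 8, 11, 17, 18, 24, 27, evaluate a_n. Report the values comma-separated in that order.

d|8:{8,4,2,1}  Σf=1+1+1+1=4
q^11  k|11↦f(k): 1:1 11:1  a_11=2
n=17: 1·17 17·1  f→[1+1]=2
q^18  k|18↦f(k): 1:1 2:1 3:1 6:1 9:1 18:1  a_18=6
[q^24] f(24)=1,f(12)=1,f(8)=1,f(6)=1,f(4)=1,f(3)=1,f(2)=1,f(1)=1 ⇒ 8
d|27:{27,9,3,1}  Σf=1+1+1+1=4

4, 2, 2, 6, 8, 4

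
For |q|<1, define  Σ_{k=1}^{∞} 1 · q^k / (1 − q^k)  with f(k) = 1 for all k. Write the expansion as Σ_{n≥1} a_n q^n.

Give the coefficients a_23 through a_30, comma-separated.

2, 8, 3, 4, 4, 6, 2, 8

d|23:{1,23}  Σf=1+1=2
n=24: 24·1 12·2 8·3 6·4 4·6 3·8 2·12 1·24  f→[1+1+1+1+1+1+1+1]=8
n=25: 25·1 5·5 1·25  f→[1+1+1]=3
q^26  k|26↦f(k): 26:1 13:1 2:1 1:1  a_26=4
n=27: 1·27 3·9 9·3 27·1  f→[1+1+1+1]=4
q^28  k|28↦f(k): 28:1 14:1 7:1 4:1 2:1 1:1  a_28=6
d|29:{1,29}  Σf=1+1=2
n=30: 30·1 15·2 10·3 6·5 5·6 3·10 2·15 1·30  f→[1+1+1+1+1+1+1+1]=8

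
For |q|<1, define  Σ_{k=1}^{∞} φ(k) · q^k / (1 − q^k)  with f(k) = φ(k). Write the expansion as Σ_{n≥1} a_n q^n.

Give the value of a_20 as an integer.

d|20:{1,2,4,5,10,20}  Σφ=1+1+2+4+4+8=20

a_20 = 20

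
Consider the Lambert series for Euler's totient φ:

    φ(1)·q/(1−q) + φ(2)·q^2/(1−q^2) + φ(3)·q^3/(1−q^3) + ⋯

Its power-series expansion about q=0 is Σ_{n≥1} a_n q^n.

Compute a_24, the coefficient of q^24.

d|24:{1,2,3,4,6,8,12,24}  Σφ=1+1+2+2+2+4+4+8=24

a_24 = 24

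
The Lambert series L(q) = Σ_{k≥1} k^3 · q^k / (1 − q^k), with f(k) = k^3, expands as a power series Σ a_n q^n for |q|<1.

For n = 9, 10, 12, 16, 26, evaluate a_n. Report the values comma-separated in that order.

757, 1134, 2044, 4681, 19782

[q^9] f(9)=729,f(3)=27,f(1)=1 ⇒ 757
n=10: 10·1 5·2 2·5 1·10  f→[1000+125+8+1]=1134
d|12:{1,2,3,4,6,12}  Σf=1+8+27+64+216+1728=2044
d|16:{1,2,4,8,16}  Σf=1+8+64+512+4096=4681
q^26  k|26↦f(k): 1:1 2:8 13:2197 26:17576  a_26=19782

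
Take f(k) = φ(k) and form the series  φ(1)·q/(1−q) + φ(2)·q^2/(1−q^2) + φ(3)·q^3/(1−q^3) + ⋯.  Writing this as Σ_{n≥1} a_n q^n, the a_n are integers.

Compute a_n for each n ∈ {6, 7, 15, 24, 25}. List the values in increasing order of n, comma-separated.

n=6: 1·6 2·3 3·2 6·1  φ→[1+1+2+2]=6
q^7  k|7↦φ(k): 1:1 7:6  a_7=7
d|15:{1,3,5,15}  Σφ=1+2+4+8=15
n=24: 24·1 12·2 8·3 6·4 4·6 3·8 2·12 1·24  φ→[8+4+4+2+2+2+1+1]=24
[q^25] φ(25)=20,φ(5)=4,φ(1)=1 ⇒ 25

6, 7, 15, 24, 25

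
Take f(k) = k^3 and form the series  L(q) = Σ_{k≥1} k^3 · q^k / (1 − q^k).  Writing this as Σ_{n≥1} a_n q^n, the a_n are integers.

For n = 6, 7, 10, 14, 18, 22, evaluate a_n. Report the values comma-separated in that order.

d|6:{1,2,3,6}  Σf=1+8+27+216=252
[q^7] f(7)=343,f(1)=1 ⇒ 344
[q^10] f(10)=1000,f(5)=125,f(2)=8,f(1)=1 ⇒ 1134
n=14: 14·1 7·2 2·7 1·14  f→[2744+343+8+1]=3096
q^18  k|18↦f(k): 1:1 2:8 3:27 6:216 9:729 18:5832  a_18=6813
q^22  k|22↦f(k): 1:1 2:8 11:1331 22:10648  a_22=11988

252, 344, 1134, 3096, 6813, 11988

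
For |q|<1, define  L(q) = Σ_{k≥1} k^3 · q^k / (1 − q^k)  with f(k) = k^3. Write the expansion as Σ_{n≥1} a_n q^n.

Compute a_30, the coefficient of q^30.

a_30 = 31752

n=30: 1·30 2·15 3·10 5·6 6·5 10·3 15·2 30·1  f→[1+8+27+125+216+1000+3375+27000]=31752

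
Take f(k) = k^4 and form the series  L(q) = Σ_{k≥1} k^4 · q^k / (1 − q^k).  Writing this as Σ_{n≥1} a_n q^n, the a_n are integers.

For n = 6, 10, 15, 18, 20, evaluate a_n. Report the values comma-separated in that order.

q^6  k|6↦f(k): 6:1296 3:81 2:16 1:1  a_6=1394
q^10  k|10↦f(k): 10:10000 5:625 2:16 1:1  a_10=10642
d|15:{1,3,5,15}  Σf=1+81+625+50625=51332
q^18  k|18↦f(k): 1:1 2:16 3:81 6:1296 9:6561 18:104976  a_18=112931
q^20  k|20↦f(k): 20:160000 10:10000 5:625 4:256 2:16 1:1  a_20=170898

1394, 10642, 51332, 112931, 170898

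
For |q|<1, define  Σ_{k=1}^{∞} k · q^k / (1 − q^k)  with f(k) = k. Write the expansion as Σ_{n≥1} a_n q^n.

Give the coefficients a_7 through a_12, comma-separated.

8, 15, 13, 18, 12, 28

d|7:{7,1}  Σf=7+1=8
d|8:{8,4,2,1}  Σf=8+4+2+1=15
d|9:{1,3,9}  Σf=1+3+9=13
q^10  k|10↦f(k): 1:1 2:2 5:5 10:10  a_10=18
[q^11] f(11)=11,f(1)=1 ⇒ 12
d|12:{12,6,4,3,2,1}  Σf=12+6+4+3+2+1=28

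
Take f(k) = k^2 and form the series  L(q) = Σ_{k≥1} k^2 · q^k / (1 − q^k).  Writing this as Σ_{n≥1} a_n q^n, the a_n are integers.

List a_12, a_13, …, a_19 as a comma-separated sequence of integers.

210, 170, 250, 260, 341, 290, 455, 362

d|12:{12,6,4,3,2,1}  Σf=144+36+16+9+4+1=210
q^13  k|13↦f(k): 1:1 13:169  a_13=170
[q^14] f(14)=196,f(7)=49,f(2)=4,f(1)=1 ⇒ 250
d|15:{15,5,3,1}  Σf=225+25+9+1=260
[q^16] f(16)=256,f(8)=64,f(4)=16,f(2)=4,f(1)=1 ⇒ 341
q^17  k|17↦f(k): 17:289 1:1  a_17=290
n=18: 1·18 2·9 3·6 6·3 9·2 18·1  f→[1+4+9+36+81+324]=455
n=19: 19·1 1·19  f→[361+1]=362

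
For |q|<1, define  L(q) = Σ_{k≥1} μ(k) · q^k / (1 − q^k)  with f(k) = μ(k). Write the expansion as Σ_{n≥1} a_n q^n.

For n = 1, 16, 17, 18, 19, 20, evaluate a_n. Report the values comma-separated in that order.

n=1: 1·1  μ→[1]=1
n=16: 16·1 8·2 4·4 2·8 1·16  μ→[0+0+0+(-1)+1]=0
d|17:{17,1}  Σμ=(-1)+1=0
q^18  k|18↦μ(k): 1:1 2:-1 3:-1 6:1 9:0 18:0  a_18=0
q^19  k|19↦μ(k): 19:-1 1:1  a_19=0
[q^20] μ(1)=1,μ(2)=-1,μ(4)=0,μ(5)=-1,μ(10)=1,μ(20)=0 ⇒ 0

1, 0, 0, 0, 0, 0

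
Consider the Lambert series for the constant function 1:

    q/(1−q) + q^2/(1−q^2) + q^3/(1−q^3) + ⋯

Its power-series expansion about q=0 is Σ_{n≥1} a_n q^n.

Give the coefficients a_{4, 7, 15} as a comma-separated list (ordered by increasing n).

[q^4] f(1)=1,f(2)=1,f(4)=1 ⇒ 3
q^7  k|7↦f(k): 1:1 7:1  a_7=2
[q^15] f(1)=1,f(3)=1,f(5)=1,f(15)=1 ⇒ 4

3, 2, 4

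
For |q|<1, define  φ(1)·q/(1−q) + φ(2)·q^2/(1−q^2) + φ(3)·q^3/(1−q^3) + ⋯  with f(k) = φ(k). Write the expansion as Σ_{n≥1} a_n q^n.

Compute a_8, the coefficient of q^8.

[q^8] φ(8)=4,φ(4)=2,φ(2)=1,φ(1)=1 ⇒ 8

a_8 = 8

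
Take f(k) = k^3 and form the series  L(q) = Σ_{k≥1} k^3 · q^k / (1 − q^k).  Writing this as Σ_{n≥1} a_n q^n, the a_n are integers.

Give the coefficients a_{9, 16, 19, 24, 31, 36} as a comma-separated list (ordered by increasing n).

757, 4681, 6860, 16380, 29792, 55261

d|9:{1,3,9}  Σf=1+27+729=757
n=16: 16·1 8·2 4·4 2·8 1·16  f→[4096+512+64+8+1]=4681
q^19  k|19↦f(k): 1:1 19:6859  a_19=6860
n=24: 24·1 12·2 8·3 6·4 4·6 3·8 2·12 1·24  f→[13824+1728+512+216+64+27+8+1]=16380
d|31:{1,31}  Σf=1+29791=29792
d|36:{1,2,3,4,6,9,12,18,36}  Σf=1+8+27+64+216+729+1728+5832+46656=55261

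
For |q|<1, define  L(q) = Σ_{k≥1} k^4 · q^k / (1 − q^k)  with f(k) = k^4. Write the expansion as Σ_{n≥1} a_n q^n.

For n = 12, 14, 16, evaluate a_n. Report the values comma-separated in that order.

[q^12] f(12)=20736,f(6)=1296,f(4)=256,f(3)=81,f(2)=16,f(1)=1 ⇒ 22386
[q^14] f(14)=38416,f(7)=2401,f(2)=16,f(1)=1 ⇒ 40834
n=16: 16·1 8·2 4·4 2·8 1·16  f→[65536+4096+256+16+1]=69905

22386, 40834, 69905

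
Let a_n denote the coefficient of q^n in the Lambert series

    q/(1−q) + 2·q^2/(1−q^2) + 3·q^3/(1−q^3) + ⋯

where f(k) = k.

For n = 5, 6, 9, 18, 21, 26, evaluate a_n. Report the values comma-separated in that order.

6, 12, 13, 39, 32, 42

[q^5] f(5)=5,f(1)=1 ⇒ 6
n=6: 1·6 2·3 3·2 6·1  f→[1+2+3+6]=12
d|9:{1,3,9}  Σf=1+3+9=13
d|18:{1,2,3,6,9,18}  Σf=1+2+3+6+9+18=39
[q^21] f(1)=1,f(3)=3,f(7)=7,f(21)=21 ⇒ 32
q^26  k|26↦f(k): 26:26 13:13 2:2 1:1  a_26=42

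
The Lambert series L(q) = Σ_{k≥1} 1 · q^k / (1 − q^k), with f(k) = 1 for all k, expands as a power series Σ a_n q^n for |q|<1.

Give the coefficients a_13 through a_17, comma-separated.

d|13:{1,13}  Σf=1+1=2
[q^14] f(14)=1,f(7)=1,f(2)=1,f(1)=1 ⇒ 4
q^15  k|15↦f(k): 15:1 5:1 3:1 1:1  a_15=4
q^16  k|16↦f(k): 1:1 2:1 4:1 8:1 16:1  a_16=5
q^17  k|17↦f(k): 1:1 17:1  a_17=2

2, 4, 4, 5, 2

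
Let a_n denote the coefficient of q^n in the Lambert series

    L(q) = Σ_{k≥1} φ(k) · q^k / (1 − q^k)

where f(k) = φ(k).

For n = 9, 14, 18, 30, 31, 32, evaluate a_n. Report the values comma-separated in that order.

d|9:{1,3,9}  Σφ=1+2+6=9
[q^14] φ(1)=1,φ(2)=1,φ(7)=6,φ(14)=6 ⇒ 14
d|18:{18,9,6,3,2,1}  Σφ=6+6+2+2+1+1=18
q^30  k|30↦φ(k): 30:8 15:8 10:4 6:2 5:4 3:2 2:1 1:1  a_30=30
q^31  k|31↦φ(k): 1:1 31:30  a_31=31
n=32: 32·1 16·2 8·4 4·8 2·16 1·32  φ→[16+8+4+2+1+1]=32

9, 14, 18, 30, 31, 32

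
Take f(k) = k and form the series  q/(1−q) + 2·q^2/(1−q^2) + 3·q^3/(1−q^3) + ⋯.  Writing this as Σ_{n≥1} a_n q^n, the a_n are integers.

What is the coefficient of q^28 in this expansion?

a_28 = 56

d|28:{28,14,7,4,2,1}  Σf=28+14+7+4+2+1=56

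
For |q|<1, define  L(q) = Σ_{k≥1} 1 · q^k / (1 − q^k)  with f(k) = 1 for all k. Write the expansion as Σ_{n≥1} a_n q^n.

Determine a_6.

[q^6] f(1)=1,f(2)=1,f(3)=1,f(6)=1 ⇒ 4

a_6 = 4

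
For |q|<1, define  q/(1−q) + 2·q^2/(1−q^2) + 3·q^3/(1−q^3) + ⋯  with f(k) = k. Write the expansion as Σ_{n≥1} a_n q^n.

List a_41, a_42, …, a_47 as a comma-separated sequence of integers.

42, 96, 44, 84, 78, 72, 48

[q^41] f(1)=1,f(41)=41 ⇒ 42
[q^42] f(1)=1,f(2)=2,f(3)=3,f(6)=6,f(7)=7,f(14)=14,f(21)=21,f(42)=42 ⇒ 96
q^43  k|43↦f(k): 43:43 1:1  a_43=44
n=44: 44·1 22·2 11·4 4·11 2·22 1·44  f→[44+22+11+4+2+1]=84
q^45  k|45↦f(k): 45:45 15:15 9:9 5:5 3:3 1:1  a_45=78
n=46: 1·46 2·23 23·2 46·1  f→[1+2+23+46]=72
d|47:{1,47}  Σf=1+47=48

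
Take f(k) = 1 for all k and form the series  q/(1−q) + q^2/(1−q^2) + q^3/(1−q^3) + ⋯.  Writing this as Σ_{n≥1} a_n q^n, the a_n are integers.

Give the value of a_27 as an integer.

n=27: 1·27 3·9 9·3 27·1  f→[1+1+1+1]=4

a_27 = 4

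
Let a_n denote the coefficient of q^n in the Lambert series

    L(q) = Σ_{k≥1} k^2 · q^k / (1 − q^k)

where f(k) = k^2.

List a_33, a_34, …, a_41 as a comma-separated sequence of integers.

1220, 1450, 1300, 1911, 1370, 1810, 1700, 2210, 1682

[q^33] f(33)=1089,f(11)=121,f(3)=9,f(1)=1 ⇒ 1220
q^34  k|34↦f(k): 1:1 2:4 17:289 34:1156  a_34=1450
d|35:{1,5,7,35}  Σf=1+25+49+1225=1300
d|36:{36,18,12,9,6,4,3,2,1}  Σf=1296+324+144+81+36+16+9+4+1=1911
d|37:{1,37}  Σf=1+1369=1370
[q^38] f(38)=1444,f(19)=361,f(2)=4,f(1)=1 ⇒ 1810
[q^39] f(39)=1521,f(13)=169,f(3)=9,f(1)=1 ⇒ 1700
q^40  k|40↦f(k): 40:1600 20:400 10:100 8:64 5:25 4:16 2:4 1:1  a_40=2210
d|41:{1,41}  Σf=1+1681=1682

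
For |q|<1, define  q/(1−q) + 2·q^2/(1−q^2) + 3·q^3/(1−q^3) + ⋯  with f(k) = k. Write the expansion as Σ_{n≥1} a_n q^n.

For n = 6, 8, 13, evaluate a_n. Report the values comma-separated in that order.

12, 15, 14

n=6: 1·6 2·3 3·2 6·1  f→[1+2+3+6]=12
n=8: 8·1 4·2 2·4 1·8  f→[8+4+2+1]=15
d|13:{1,13}  Σf=1+13=14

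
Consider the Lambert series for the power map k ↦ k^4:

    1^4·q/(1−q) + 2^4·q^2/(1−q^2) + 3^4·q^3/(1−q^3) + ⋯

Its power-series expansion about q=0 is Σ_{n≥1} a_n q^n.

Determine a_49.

a_49 = 5767203

d|49:{49,7,1}  Σf=5764801+2401+1=5767203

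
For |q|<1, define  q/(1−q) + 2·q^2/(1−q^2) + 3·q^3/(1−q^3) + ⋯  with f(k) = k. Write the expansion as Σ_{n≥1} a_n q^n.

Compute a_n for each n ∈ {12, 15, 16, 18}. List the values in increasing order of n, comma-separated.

[q^12] f(1)=1,f(2)=2,f(3)=3,f(4)=4,f(6)=6,f(12)=12 ⇒ 28
[q^15] f(15)=15,f(5)=5,f(3)=3,f(1)=1 ⇒ 24
d|16:{16,8,4,2,1}  Σf=16+8+4+2+1=31
[q^18] f(1)=1,f(2)=2,f(3)=3,f(6)=6,f(9)=9,f(18)=18 ⇒ 39

28, 24, 31, 39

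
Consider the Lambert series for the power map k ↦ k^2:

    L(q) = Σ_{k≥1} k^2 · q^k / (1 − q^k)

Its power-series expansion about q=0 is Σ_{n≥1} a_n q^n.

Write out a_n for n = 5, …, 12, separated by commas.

q^5  k|5↦f(k): 5:25 1:1  a_5=26
n=6: 1·6 2·3 3·2 6·1  f→[1+4+9+36]=50
d|7:{7,1}  Σf=49+1=50
q^8  k|8↦f(k): 1:1 2:4 4:16 8:64  a_8=85
q^9  k|9↦f(k): 9:81 3:9 1:1  a_9=91
q^10  k|10↦f(k): 1:1 2:4 5:25 10:100  a_10=130
n=11: 11·1 1·11  f→[121+1]=122
[q^12] f(12)=144,f(6)=36,f(4)=16,f(3)=9,f(2)=4,f(1)=1 ⇒ 210

26, 50, 50, 85, 91, 130, 122, 210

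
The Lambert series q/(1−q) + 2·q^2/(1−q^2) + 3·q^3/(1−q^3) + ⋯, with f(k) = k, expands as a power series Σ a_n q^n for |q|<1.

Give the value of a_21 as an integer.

a_21 = 32

n=21: 1·21 3·7 7·3 21·1  f→[1+3+7+21]=32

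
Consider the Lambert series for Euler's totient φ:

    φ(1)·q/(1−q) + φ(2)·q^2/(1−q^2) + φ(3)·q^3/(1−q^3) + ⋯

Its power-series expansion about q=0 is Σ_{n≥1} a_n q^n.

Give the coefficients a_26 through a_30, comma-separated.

n=26: 1·26 2·13 13·2 26·1  φ→[1+1+12+12]=26
q^27  k|27↦φ(k): 1:1 3:2 9:6 27:18  a_27=27
[q^28] φ(28)=12,φ(14)=6,φ(7)=6,φ(4)=2,φ(2)=1,φ(1)=1 ⇒ 28
q^29  k|29↦φ(k): 29:28 1:1  a_29=29
d|30:{30,15,10,6,5,3,2,1}  Σφ=8+8+4+2+4+2+1+1=30

26, 27, 28, 29, 30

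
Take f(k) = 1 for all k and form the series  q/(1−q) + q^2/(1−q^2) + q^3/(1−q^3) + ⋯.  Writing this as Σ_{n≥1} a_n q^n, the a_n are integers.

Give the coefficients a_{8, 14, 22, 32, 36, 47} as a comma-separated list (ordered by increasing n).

q^8  k|8↦f(k): 1:1 2:1 4:1 8:1  a_8=4
[q^14] f(14)=1,f(7)=1,f(2)=1,f(1)=1 ⇒ 4
q^22  k|22↦f(k): 1:1 2:1 11:1 22:1  a_22=4
q^32  k|32↦f(k): 1:1 2:1 4:1 8:1 16:1 32:1  a_32=6
[q^36] f(36)=1,f(18)=1,f(12)=1,f(9)=1,f(6)=1,f(4)=1,f(3)=1,f(2)=1,f(1)=1 ⇒ 9
q^47  k|47↦f(k): 1:1 47:1  a_47=2

4, 4, 4, 6, 9, 2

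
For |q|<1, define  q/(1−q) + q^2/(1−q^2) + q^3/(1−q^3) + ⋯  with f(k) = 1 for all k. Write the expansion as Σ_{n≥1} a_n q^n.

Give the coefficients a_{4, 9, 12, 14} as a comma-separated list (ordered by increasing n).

d|4:{4,2,1}  Σf=1+1+1=3
d|9:{9,3,1}  Σf=1+1+1=3
d|12:{1,2,3,4,6,12}  Σf=1+1+1+1+1+1=6
q^14  k|14↦f(k): 1:1 2:1 7:1 14:1  a_14=4

3, 3, 6, 4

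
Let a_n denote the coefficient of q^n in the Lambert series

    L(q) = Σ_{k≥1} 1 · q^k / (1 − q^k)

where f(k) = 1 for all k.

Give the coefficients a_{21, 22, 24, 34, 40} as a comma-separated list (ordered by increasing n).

q^21  k|21↦f(k): 21:1 7:1 3:1 1:1  a_21=4
[q^22] f(22)=1,f(11)=1,f(2)=1,f(1)=1 ⇒ 4
[q^24] f(24)=1,f(12)=1,f(8)=1,f(6)=1,f(4)=1,f(3)=1,f(2)=1,f(1)=1 ⇒ 8
q^34  k|34↦f(k): 1:1 2:1 17:1 34:1  a_34=4
n=40: 40·1 20·2 10·4 8·5 5·8 4·10 2·20 1·40  f→[1+1+1+1+1+1+1+1]=8

4, 4, 8, 4, 8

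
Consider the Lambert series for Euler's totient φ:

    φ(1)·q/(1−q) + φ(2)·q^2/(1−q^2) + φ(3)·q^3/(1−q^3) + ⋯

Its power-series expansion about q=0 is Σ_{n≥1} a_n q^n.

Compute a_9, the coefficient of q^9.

n=9: 9·1 3·3 1·9  φ→[6+2+1]=9

a_9 = 9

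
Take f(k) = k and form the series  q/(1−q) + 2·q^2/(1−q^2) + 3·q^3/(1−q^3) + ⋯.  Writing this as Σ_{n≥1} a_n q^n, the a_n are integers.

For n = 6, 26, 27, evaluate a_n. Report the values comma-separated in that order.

n=6: 1·6 2·3 3·2 6·1  f→[1+2+3+6]=12
q^26  k|26↦f(k): 1:1 2:2 13:13 26:26  a_26=42
n=27: 1·27 3·9 9·3 27·1  f→[1+3+9+27]=40

12, 42, 40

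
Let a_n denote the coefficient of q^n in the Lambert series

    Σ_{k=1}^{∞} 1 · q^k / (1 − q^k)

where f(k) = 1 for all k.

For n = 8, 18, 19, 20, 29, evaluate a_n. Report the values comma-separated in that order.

4, 6, 2, 6, 2

d|8:{8,4,2,1}  Σf=1+1+1+1=4
q^18  k|18↦f(k): 18:1 9:1 6:1 3:1 2:1 1:1  a_18=6
d|19:{19,1}  Σf=1+1=2
[q^20] f(20)=1,f(10)=1,f(5)=1,f(4)=1,f(2)=1,f(1)=1 ⇒ 6
q^29  k|29↦f(k): 29:1 1:1  a_29=2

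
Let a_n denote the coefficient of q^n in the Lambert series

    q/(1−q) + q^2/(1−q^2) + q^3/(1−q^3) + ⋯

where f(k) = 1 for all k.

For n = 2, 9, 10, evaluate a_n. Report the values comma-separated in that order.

n=2: 1·2 2·1  f→[1+1]=2
n=9: 9·1 3·3 1·9  f→[1+1+1]=3
[q^10] f(10)=1,f(5)=1,f(2)=1,f(1)=1 ⇒ 4

2, 3, 4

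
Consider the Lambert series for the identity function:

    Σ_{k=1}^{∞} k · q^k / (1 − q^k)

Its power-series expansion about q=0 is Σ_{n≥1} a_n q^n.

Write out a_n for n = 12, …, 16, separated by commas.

n=12: 1·12 2·6 3·4 4·3 6·2 12·1  f→[1+2+3+4+6+12]=28
[q^13] f(13)=13,f(1)=1 ⇒ 14
q^14  k|14↦f(k): 1:1 2:2 7:7 14:14  a_14=24
n=15: 1·15 3·5 5·3 15·1  f→[1+3+5+15]=24
d|16:{16,8,4,2,1}  Σf=16+8+4+2+1=31

28, 14, 24, 24, 31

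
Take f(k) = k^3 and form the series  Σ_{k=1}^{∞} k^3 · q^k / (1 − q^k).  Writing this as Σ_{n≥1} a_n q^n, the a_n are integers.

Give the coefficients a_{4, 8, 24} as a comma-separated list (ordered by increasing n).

n=4: 4·1 2·2 1·4  f→[64+8+1]=73
q^8  k|8↦f(k): 1:1 2:8 4:64 8:512  a_8=585
d|24:{24,12,8,6,4,3,2,1}  Σf=13824+1728+512+216+64+27+8+1=16380

73, 585, 16380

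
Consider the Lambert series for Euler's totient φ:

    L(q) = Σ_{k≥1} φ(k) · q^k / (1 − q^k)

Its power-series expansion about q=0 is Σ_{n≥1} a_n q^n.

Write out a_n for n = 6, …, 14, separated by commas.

d|6:{6,3,2,1}  Σφ=2+2+1+1=6
n=7: 1·7 7·1  φ→[1+6]=7
d|8:{8,4,2,1}  Σφ=4+2+1+1=8
q^9  k|9↦φ(k): 1:1 3:2 9:6  a_9=9
q^10  k|10↦φ(k): 10:4 5:4 2:1 1:1  a_10=10
q^11  k|11↦φ(k): 1:1 11:10  a_11=11
d|12:{1,2,3,4,6,12}  Σφ=1+1+2+2+2+4=12
n=13: 1·13 13·1  φ→[1+12]=13
q^14  k|14↦φ(k): 14:6 7:6 2:1 1:1  a_14=14

6, 7, 8, 9, 10, 11, 12, 13, 14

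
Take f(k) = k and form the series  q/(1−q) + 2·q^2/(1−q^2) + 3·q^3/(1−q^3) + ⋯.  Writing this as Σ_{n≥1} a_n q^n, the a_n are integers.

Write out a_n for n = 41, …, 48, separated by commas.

42, 96, 44, 84, 78, 72, 48, 124

[q^41] f(1)=1,f(41)=41 ⇒ 42
[q^42] f(42)=42,f(21)=21,f(14)=14,f(7)=7,f(6)=6,f(3)=3,f(2)=2,f(1)=1 ⇒ 96
q^43  k|43↦f(k): 1:1 43:43  a_43=44
d|44:{44,22,11,4,2,1}  Σf=44+22+11+4+2+1=84
n=45: 1·45 3·15 5·9 9·5 15·3 45·1  f→[1+3+5+9+15+45]=78
n=46: 1·46 2·23 23·2 46·1  f→[1+2+23+46]=72
[q^47] f(1)=1,f(47)=47 ⇒ 48
n=48: 48·1 24·2 16·3 12·4 8·6 6·8 4·12 3·16 2·24 1·48  f→[48+24+16+12+8+6+4+3+2+1]=124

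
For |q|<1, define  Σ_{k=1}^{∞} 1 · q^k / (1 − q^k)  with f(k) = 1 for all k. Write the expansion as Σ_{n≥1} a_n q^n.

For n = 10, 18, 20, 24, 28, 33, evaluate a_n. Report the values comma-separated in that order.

4, 6, 6, 8, 6, 4

n=10: 10·1 5·2 2·5 1·10  f→[1+1+1+1]=4
q^18  k|18↦f(k): 18:1 9:1 6:1 3:1 2:1 1:1  a_18=6
d|20:{20,10,5,4,2,1}  Σf=1+1+1+1+1+1=6
n=24: 24·1 12·2 8·3 6·4 4·6 3·8 2·12 1·24  f→[1+1+1+1+1+1+1+1]=8
d|28:{1,2,4,7,14,28}  Σf=1+1+1+1+1+1=6
q^33  k|33↦f(k): 1:1 3:1 11:1 33:1  a_33=4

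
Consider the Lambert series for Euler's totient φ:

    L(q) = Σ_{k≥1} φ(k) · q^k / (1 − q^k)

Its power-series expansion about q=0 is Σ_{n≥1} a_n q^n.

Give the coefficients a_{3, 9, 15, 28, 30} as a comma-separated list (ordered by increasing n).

q^3  k|3↦φ(k): 3:2 1:1  a_3=3
[q^9] φ(9)=6,φ(3)=2,φ(1)=1 ⇒ 9
q^15  k|15↦φ(k): 1:1 3:2 5:4 15:8  a_15=15
d|28:{28,14,7,4,2,1}  Σφ=12+6+6+2+1+1=28
[q^30] φ(30)=8,φ(15)=8,φ(10)=4,φ(6)=2,φ(5)=4,φ(3)=2,φ(2)=1,φ(1)=1 ⇒ 30

3, 9, 15, 28, 30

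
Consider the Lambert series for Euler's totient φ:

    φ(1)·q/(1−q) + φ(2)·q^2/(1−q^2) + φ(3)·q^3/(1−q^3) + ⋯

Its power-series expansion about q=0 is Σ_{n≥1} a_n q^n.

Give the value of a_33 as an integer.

n=33: 1·33 3·11 11·3 33·1  φ→[1+2+10+20]=33

a_33 = 33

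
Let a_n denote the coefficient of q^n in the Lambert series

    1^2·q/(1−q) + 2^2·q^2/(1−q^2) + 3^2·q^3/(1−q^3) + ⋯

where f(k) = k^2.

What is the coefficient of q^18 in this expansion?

d|18:{1,2,3,6,9,18}  Σf=1+4+9+36+81+324=455

a_18 = 455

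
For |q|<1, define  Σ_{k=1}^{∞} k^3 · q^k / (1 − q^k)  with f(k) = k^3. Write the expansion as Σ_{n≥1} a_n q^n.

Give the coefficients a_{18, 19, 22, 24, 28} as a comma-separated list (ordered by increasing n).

6813, 6860, 11988, 16380, 25112

d|18:{18,9,6,3,2,1}  Σf=5832+729+216+27+8+1=6813
[q^19] f(19)=6859,f(1)=1 ⇒ 6860
q^22  k|22↦f(k): 1:1 2:8 11:1331 22:10648  a_22=11988
n=24: 24·1 12·2 8·3 6·4 4·6 3·8 2·12 1·24  f→[13824+1728+512+216+64+27+8+1]=16380
[q^28] f(1)=1,f(2)=8,f(4)=64,f(7)=343,f(14)=2744,f(28)=21952 ⇒ 25112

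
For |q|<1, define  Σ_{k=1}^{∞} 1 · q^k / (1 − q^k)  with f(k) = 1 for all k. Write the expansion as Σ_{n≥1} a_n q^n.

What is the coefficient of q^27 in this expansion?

n=27: 27·1 9·3 3·9 1·27  f→[1+1+1+1]=4

a_27 = 4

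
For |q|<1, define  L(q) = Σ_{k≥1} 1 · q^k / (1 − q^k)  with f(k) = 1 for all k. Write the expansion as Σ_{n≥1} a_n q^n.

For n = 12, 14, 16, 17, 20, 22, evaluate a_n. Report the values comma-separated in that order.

d|12:{1,2,3,4,6,12}  Σf=1+1+1+1+1+1=6
d|14:{1,2,7,14}  Σf=1+1+1+1=4
q^16  k|16↦f(k): 16:1 8:1 4:1 2:1 1:1  a_16=5
q^17  k|17↦f(k): 17:1 1:1  a_17=2
d|20:{20,10,5,4,2,1}  Σf=1+1+1+1+1+1=6
d|22:{1,2,11,22}  Σf=1+1+1+1=4

6, 4, 5, 2, 6, 4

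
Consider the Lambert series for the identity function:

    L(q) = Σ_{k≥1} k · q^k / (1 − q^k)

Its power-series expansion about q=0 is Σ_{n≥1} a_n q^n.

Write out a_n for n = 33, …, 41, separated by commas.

48, 54, 48, 91, 38, 60, 56, 90, 42

d|33:{33,11,3,1}  Σf=33+11+3+1=48
d|34:{34,17,2,1}  Σf=34+17+2+1=54
[q^35] f(35)=35,f(7)=7,f(5)=5,f(1)=1 ⇒ 48
n=36: 1·36 2·18 3·12 4·9 6·6 9·4 12·3 18·2 36·1  f→[1+2+3+4+6+9+12+18+36]=91
q^37  k|37↦f(k): 37:37 1:1  a_37=38
[q^38] f(38)=38,f(19)=19,f(2)=2,f(1)=1 ⇒ 60
[q^39] f(1)=1,f(3)=3,f(13)=13,f(39)=39 ⇒ 56
d|40:{1,2,4,5,8,10,20,40}  Σf=1+2+4+5+8+10+20+40=90
q^41  k|41↦f(k): 1:1 41:41  a_41=42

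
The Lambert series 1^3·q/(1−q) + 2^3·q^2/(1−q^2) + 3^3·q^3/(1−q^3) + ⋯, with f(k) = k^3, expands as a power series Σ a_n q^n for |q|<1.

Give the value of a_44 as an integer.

a_44 = 97236

n=44: 44·1 22·2 11·4 4·11 2·22 1·44  f→[85184+10648+1331+64+8+1]=97236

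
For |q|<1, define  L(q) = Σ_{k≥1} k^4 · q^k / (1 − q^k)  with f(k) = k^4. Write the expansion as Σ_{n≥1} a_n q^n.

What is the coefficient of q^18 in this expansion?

a_18 = 112931

[q^18] f(1)=1,f(2)=16,f(3)=81,f(6)=1296,f(9)=6561,f(18)=104976 ⇒ 112931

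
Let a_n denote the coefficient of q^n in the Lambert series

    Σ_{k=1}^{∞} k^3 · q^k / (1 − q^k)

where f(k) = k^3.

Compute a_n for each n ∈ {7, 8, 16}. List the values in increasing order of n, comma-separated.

344, 585, 4681

q^7  k|7↦f(k): 1:1 7:343  a_7=344
q^8  k|8↦f(k): 8:512 4:64 2:8 1:1  a_8=585
q^16  k|16↦f(k): 1:1 2:8 4:64 8:512 16:4096  a_16=4681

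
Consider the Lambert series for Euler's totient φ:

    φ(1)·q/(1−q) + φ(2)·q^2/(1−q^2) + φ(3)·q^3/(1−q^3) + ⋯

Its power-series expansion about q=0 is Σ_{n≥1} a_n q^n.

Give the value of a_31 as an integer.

n=31: 1·31 31·1  φ→[1+30]=31

a_31 = 31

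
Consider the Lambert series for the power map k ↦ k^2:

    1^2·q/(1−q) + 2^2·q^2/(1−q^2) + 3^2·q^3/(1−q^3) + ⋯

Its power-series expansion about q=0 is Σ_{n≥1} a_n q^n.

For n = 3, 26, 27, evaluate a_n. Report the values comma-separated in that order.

d|3:{1,3}  Σf=1+9=10
q^26  k|26↦f(k): 1:1 2:4 13:169 26:676  a_26=850
d|27:{1,3,9,27}  Σf=1+9+81+729=820

10, 850, 820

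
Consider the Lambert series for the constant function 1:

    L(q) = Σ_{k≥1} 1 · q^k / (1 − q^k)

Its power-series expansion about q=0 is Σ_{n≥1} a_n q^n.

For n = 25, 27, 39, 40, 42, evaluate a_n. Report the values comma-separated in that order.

3, 4, 4, 8, 8

d|25:{25,5,1}  Σf=1+1+1=3
d|27:{1,3,9,27}  Σf=1+1+1+1=4
n=39: 39·1 13·3 3·13 1·39  f→[1+1+1+1]=4
q^40  k|40↦f(k): 40:1 20:1 10:1 8:1 5:1 4:1 2:1 1:1  a_40=8
d|42:{1,2,3,6,7,14,21,42}  Σf=1+1+1+1+1+1+1+1=8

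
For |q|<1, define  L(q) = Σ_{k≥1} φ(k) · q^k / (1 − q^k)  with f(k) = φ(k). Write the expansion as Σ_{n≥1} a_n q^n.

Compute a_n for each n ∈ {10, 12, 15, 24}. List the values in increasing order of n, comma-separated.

n=10: 1·10 2·5 5·2 10·1  φ→[1+1+4+4]=10
[q^12] φ(1)=1,φ(2)=1,φ(3)=2,φ(4)=2,φ(6)=2,φ(12)=4 ⇒ 12
d|15:{1,3,5,15}  Σφ=1+2+4+8=15
q^24  k|24↦φ(k): 1:1 2:1 3:2 4:2 6:2 8:4 12:4 24:8  a_24=24

10, 12, 15, 24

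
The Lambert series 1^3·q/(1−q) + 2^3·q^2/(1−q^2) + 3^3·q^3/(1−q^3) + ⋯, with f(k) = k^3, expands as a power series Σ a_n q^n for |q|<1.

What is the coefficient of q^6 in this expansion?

[q^6] f(6)=216,f(3)=27,f(2)=8,f(1)=1 ⇒ 252

a_6 = 252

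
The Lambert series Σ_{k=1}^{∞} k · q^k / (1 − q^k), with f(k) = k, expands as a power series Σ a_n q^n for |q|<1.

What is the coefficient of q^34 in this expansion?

a_34 = 54

d|34:{1,2,17,34}  Σf=1+2+17+34=54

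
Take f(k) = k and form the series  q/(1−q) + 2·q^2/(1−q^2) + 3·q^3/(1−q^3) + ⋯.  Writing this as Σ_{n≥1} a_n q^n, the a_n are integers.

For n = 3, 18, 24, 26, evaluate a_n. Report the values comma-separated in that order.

n=3: 1·3 3·1  f→[1+3]=4
[q^18] f(1)=1,f(2)=2,f(3)=3,f(6)=6,f(9)=9,f(18)=18 ⇒ 39
n=24: 24·1 12·2 8·3 6·4 4·6 3·8 2·12 1·24  f→[24+12+8+6+4+3+2+1]=60
[q^26] f(1)=1,f(2)=2,f(13)=13,f(26)=26 ⇒ 42

4, 39, 60, 42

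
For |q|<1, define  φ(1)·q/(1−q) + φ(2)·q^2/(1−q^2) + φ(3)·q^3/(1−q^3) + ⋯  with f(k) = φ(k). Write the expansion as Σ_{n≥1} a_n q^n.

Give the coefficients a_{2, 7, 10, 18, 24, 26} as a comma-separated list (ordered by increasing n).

n=2: 1·2 2·1  φ→[1+1]=2
n=7: 1·7 7·1  φ→[1+6]=7
[q^10] φ(1)=1,φ(2)=1,φ(5)=4,φ(10)=4 ⇒ 10
d|18:{1,2,3,6,9,18}  Σφ=1+1+2+2+6+6=18
[q^24] φ(24)=8,φ(12)=4,φ(8)=4,φ(6)=2,φ(4)=2,φ(3)=2,φ(2)=1,φ(1)=1 ⇒ 24
[q^26] φ(1)=1,φ(2)=1,φ(13)=12,φ(26)=12 ⇒ 26

2, 7, 10, 18, 24, 26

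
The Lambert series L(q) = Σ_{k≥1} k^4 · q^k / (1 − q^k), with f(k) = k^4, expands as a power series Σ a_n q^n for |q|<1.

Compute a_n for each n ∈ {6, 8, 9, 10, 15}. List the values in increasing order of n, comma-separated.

q^6  k|6↦f(k): 6:1296 3:81 2:16 1:1  a_6=1394
d|8:{1,2,4,8}  Σf=1+16+256+4096=4369
d|9:{9,3,1}  Σf=6561+81+1=6643
n=10: 10·1 5·2 2·5 1·10  f→[10000+625+16+1]=10642
d|15:{1,3,5,15}  Σf=1+81+625+50625=51332

1394, 4369, 6643, 10642, 51332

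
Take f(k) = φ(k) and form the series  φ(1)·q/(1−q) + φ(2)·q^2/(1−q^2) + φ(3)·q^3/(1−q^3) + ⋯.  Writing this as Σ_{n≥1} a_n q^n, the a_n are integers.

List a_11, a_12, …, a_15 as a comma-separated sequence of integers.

n=11: 1·11 11·1  φ→[1+10]=11
q^12  k|12↦φ(k): 12:4 6:2 4:2 3:2 2:1 1:1  a_12=12
n=13: 13·1 1·13  φ→[12+1]=13
[q^14] φ(1)=1,φ(2)=1,φ(7)=6,φ(14)=6 ⇒ 14
n=15: 1·15 3·5 5·3 15·1  φ→[1+2+4+8]=15

11, 12, 13, 14, 15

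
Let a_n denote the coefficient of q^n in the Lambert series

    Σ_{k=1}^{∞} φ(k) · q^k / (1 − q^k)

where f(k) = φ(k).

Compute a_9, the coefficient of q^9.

n=9: 9·1 3·3 1·9  φ→[6+2+1]=9

a_9 = 9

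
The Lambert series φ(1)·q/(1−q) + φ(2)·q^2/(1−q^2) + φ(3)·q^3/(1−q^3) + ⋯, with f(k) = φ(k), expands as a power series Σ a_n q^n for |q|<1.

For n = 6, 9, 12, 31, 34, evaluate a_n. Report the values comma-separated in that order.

n=6: 1·6 2·3 3·2 6·1  φ→[1+1+2+2]=6
d|9:{1,3,9}  Σφ=1+2+6=9
[q^12] φ(12)=4,φ(6)=2,φ(4)=2,φ(3)=2,φ(2)=1,φ(1)=1 ⇒ 12
q^31  k|31↦φ(k): 1:1 31:30  a_31=31
n=34: 1·34 2·17 17·2 34·1  φ→[1+1+16+16]=34

6, 9, 12, 31, 34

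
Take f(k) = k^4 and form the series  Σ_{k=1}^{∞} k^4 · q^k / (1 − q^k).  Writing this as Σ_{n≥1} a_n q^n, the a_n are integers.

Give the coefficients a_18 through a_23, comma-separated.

d|18:{18,9,6,3,2,1}  Σf=104976+6561+1296+81+16+1=112931
n=19: 19·1 1·19  f→[130321+1]=130322
q^20  k|20↦f(k): 1:1 2:16 4:256 5:625 10:10000 20:160000  a_20=170898
d|21:{1,3,7,21}  Σf=1+81+2401+194481=196964
q^22  k|22↦f(k): 22:234256 11:14641 2:16 1:1  a_22=248914
[q^23] f(1)=1,f(23)=279841 ⇒ 279842

112931, 130322, 170898, 196964, 248914, 279842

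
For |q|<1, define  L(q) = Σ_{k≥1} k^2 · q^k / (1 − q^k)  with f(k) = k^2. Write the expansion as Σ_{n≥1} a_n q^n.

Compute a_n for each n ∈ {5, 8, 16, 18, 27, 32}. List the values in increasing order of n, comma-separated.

26, 85, 341, 455, 820, 1365

q^5  k|5↦f(k): 5:25 1:1  a_5=26
q^8  k|8↦f(k): 8:64 4:16 2:4 1:1  a_8=85
n=16: 16·1 8·2 4·4 2·8 1·16  f→[256+64+16+4+1]=341
[q^18] f(18)=324,f(9)=81,f(6)=36,f(3)=9,f(2)=4,f(1)=1 ⇒ 455
d|27:{27,9,3,1}  Σf=729+81+9+1=820
[q^32] f(32)=1024,f(16)=256,f(8)=64,f(4)=16,f(2)=4,f(1)=1 ⇒ 1365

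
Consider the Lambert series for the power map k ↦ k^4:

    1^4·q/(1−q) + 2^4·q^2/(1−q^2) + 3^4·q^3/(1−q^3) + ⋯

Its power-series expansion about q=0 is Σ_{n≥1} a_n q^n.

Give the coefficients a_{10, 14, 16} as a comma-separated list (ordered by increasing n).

q^10  k|10↦f(k): 1:1 2:16 5:625 10:10000  a_10=10642
d|14:{14,7,2,1}  Σf=38416+2401+16+1=40834
q^16  k|16↦f(k): 1:1 2:16 4:256 8:4096 16:65536  a_16=69905

10642, 40834, 69905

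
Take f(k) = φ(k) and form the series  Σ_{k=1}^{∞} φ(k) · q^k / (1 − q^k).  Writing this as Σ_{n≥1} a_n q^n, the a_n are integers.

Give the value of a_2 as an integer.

d|2:{2,1}  Σφ=1+1=2

a_2 = 2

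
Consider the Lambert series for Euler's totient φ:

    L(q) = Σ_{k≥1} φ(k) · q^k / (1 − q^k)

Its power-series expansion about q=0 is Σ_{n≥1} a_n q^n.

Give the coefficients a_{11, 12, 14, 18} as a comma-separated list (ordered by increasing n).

d|11:{11,1}  Σφ=10+1=11
[q^12] φ(12)=4,φ(6)=2,φ(4)=2,φ(3)=2,φ(2)=1,φ(1)=1 ⇒ 12
n=14: 14·1 7·2 2·7 1·14  φ→[6+6+1+1]=14
d|18:{18,9,6,3,2,1}  Σφ=6+6+2+2+1+1=18

11, 12, 14, 18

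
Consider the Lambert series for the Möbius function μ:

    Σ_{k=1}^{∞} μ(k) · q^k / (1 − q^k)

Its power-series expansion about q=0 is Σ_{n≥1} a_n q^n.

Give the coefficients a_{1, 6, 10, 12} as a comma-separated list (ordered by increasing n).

n=1: 1·1  μ→[1]=1
d|6:{6,3,2,1}  Σμ=1+(-1)+(-1)+1=0
d|10:{1,2,5,10}  Σμ=1+(-1)+(-1)+1=0
d|12:{1,2,3,4,6,12}  Σμ=1+(-1)+(-1)+0+1+0=0

1, 0, 0, 0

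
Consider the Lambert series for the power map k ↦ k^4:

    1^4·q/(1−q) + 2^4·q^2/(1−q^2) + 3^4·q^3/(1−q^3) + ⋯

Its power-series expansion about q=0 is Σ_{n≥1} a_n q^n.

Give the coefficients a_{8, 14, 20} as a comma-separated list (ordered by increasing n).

n=8: 8·1 4·2 2·4 1·8  f→[4096+256+16+1]=4369
q^14  k|14↦f(k): 14:38416 7:2401 2:16 1:1  a_14=40834
q^20  k|20↦f(k): 20:160000 10:10000 5:625 4:256 2:16 1:1  a_20=170898

4369, 40834, 170898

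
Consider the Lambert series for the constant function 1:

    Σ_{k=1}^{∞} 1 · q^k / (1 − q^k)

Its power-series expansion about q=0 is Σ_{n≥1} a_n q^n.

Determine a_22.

[q^22] f(1)=1,f(2)=1,f(11)=1,f(22)=1 ⇒ 4

a_22 = 4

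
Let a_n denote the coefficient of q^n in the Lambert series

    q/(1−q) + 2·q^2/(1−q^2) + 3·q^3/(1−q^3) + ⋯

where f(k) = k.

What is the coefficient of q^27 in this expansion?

a_27 = 40

n=27: 27·1 9·3 3·9 1·27  f→[27+9+3+1]=40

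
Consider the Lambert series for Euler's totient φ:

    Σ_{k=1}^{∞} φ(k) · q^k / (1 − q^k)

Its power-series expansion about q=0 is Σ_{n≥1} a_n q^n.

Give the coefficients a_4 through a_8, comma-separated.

d|4:{1,2,4}  Σφ=1+1+2=4
d|5:{5,1}  Σφ=4+1=5
[q^6] φ(6)=2,φ(3)=2,φ(2)=1,φ(1)=1 ⇒ 6
[q^7] φ(1)=1,φ(7)=6 ⇒ 7
[q^8] φ(8)=4,φ(4)=2,φ(2)=1,φ(1)=1 ⇒ 8

4, 5, 6, 7, 8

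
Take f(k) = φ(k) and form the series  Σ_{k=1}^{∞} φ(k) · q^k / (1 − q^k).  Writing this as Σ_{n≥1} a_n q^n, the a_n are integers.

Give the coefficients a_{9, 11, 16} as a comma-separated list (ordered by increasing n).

n=9: 9·1 3·3 1·9  φ→[6+2+1]=9
q^11  k|11↦φ(k): 1:1 11:10  a_11=11
q^16  k|16↦φ(k): 16:8 8:4 4:2 2:1 1:1  a_16=16

9, 11, 16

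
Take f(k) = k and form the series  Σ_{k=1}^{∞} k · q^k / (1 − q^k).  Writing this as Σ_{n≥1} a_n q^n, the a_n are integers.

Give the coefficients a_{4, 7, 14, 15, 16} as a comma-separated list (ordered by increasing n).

7, 8, 24, 24, 31

q^4  k|4↦f(k): 4:4 2:2 1:1  a_4=7
[q^7] f(7)=7,f(1)=1 ⇒ 8
n=14: 1·14 2·7 7·2 14·1  f→[1+2+7+14]=24
q^15  k|15↦f(k): 1:1 3:3 5:5 15:15  a_15=24
d|16:{1,2,4,8,16}  Σf=1+2+4+8+16=31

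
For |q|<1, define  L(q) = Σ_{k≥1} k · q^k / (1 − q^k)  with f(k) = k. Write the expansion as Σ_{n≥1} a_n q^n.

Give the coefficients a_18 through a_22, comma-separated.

39, 20, 42, 32, 36

q^18  k|18↦f(k): 18:18 9:9 6:6 3:3 2:2 1:1  a_18=39
[q^19] f(19)=19,f(1)=1 ⇒ 20
d|20:{20,10,5,4,2,1}  Σf=20+10+5+4+2+1=42
[q^21] f(1)=1,f(3)=3,f(7)=7,f(21)=21 ⇒ 32
q^22  k|22↦f(k): 22:22 11:11 2:2 1:1  a_22=36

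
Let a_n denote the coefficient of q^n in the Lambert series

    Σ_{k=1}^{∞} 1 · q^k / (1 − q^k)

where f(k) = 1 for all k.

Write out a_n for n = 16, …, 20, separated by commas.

d|16:{1,2,4,8,16}  Σf=1+1+1+1+1=5
[q^17] f(1)=1,f(17)=1 ⇒ 2
[q^18] f(18)=1,f(9)=1,f(6)=1,f(3)=1,f(2)=1,f(1)=1 ⇒ 6
d|19:{1,19}  Σf=1+1=2
d|20:{1,2,4,5,10,20}  Σf=1+1+1+1+1+1=6

5, 2, 6, 2, 6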